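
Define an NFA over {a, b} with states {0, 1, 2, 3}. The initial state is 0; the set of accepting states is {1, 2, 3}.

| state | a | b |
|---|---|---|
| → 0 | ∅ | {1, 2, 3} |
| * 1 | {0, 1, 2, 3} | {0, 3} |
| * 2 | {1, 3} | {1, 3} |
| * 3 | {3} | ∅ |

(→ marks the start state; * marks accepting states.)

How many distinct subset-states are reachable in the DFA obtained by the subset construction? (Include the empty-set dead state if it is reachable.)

Start state of the DFA: {0}.
{0} --a--> ∅  [new]
{0} --b--> {1, 2, 3}  [new]
∅ --a--> ∅  [seen]
∅ --b--> ∅  [seen]
{1, 2, 3} --a--> {0, 1, 2, 3}  [new]
{1, 2, 3} --b--> {0, 1, 3}  [new]
{0, 1, 2, 3} --a--> {0, 1, 2, 3}  [seen]
{0, 1, 2, 3} --b--> {0, 1, 2, 3}  [seen]
{0, 1, 3} --a--> {0, 1, 2, 3}  [seen]
{0, 1, 3} --b--> {0, 1, 2, 3}  [seen]
Reachable DFA states: {0}, ∅, {1, 2, 3}, {0, 1, 2, 3}, {0, 1, 3}.

5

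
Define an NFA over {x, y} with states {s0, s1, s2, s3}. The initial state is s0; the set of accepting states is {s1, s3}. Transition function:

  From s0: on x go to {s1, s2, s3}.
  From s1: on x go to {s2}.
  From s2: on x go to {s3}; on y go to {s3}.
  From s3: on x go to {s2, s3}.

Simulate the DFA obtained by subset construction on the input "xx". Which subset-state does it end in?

Start: {s0}.
δ(s0,x) = {s1, s2, s3}.
Union: {s1, s2, s3}.
After x: {s1, s2, s3}.
δ(s1,x) = {s2}; δ(s2,x) = {s3}; δ(s3,x) = {s2, s3}.
Union: {s2, s3}.
After x: {s2, s3}.

{s2, s3}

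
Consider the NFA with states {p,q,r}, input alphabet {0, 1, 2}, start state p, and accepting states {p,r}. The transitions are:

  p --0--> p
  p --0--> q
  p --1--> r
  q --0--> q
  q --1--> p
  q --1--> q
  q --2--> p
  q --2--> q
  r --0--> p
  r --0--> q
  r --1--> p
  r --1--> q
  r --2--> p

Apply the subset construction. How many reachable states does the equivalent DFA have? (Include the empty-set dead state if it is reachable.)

Start state of the DFA: {p}.
{p} --0--> {p,q}  [new]
{p} --1--> {r}  [new]
{p} --2--> ∅  [new]
{p,q} --0--> {p,q}  [seen]
{p,q} --1--> {p,q,r}  [new]
{p,q} --2--> {p,q}  [seen]
{r} --0--> {p,q}  [seen]
{r} --1--> {p,q}  [seen]
{r} --2--> {p}  [seen]
∅ --0--> ∅  [seen]
∅ --1--> ∅  [seen]
∅ --2--> ∅  [seen]
{p,q,r} --0--> {p,q}  [seen]
{p,q,r} --1--> {p,q,r}  [seen]
{p,q,r} --2--> {p,q}  [seen]
Reachable DFA states: {p}, {p,q}, {r}, ∅, {p,q,r}.

5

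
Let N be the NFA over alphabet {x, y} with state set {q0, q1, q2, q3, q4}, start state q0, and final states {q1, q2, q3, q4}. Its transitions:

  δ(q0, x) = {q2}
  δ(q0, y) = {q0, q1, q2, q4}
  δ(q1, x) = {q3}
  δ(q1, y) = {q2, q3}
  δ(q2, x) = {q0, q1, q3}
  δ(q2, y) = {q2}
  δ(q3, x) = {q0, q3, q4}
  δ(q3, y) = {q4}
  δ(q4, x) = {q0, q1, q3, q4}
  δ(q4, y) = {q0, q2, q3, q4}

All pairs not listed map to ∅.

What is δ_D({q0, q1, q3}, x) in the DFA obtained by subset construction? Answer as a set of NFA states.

δ(q0,x) = {q2}; δ(q1,x) = {q3}; δ(q3,x) = {q0, q3, q4}.
Union: {q0, q2, q3, q4}.

{q0, q2, q3, q4}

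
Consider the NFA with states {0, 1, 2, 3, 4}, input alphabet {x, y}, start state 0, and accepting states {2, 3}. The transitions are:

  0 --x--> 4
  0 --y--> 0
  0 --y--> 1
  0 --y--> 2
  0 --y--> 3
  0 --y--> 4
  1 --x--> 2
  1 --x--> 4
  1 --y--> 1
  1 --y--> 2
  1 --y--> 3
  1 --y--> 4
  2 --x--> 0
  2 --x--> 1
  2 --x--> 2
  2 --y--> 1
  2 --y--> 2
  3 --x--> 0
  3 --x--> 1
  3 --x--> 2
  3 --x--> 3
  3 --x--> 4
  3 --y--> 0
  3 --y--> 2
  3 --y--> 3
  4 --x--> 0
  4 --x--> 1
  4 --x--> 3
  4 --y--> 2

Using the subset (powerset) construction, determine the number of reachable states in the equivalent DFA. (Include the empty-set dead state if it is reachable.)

Start state of the DFA: {0}.
{0} --x--> {4}  [new]
{0} --y--> {0, 1, 2, 3, 4}  [new]
{4} --x--> {0, 1, 3}  [new]
{4} --y--> {2}  [new]
{0, 1, 2, 3, 4} --x--> {0, 1, 2, 3, 4}  [seen]
{0, 1, 2, 3, 4} --y--> {0, 1, 2, 3, 4}  [seen]
{0, 1, 3} --x--> {0, 1, 2, 3, 4}  [seen]
{0, 1, 3} --y--> {0, 1, 2, 3, 4}  [seen]
{2} --x--> {0, 1, 2}  [new]
{2} --y--> {1, 2}  [new]
{0, 1, 2} --x--> {0, 1, 2, 4}  [new]
{0, 1, 2} --y--> {0, 1, 2, 3, 4}  [seen]
{1, 2} --x--> {0, 1, 2, 4}  [seen]
{1, 2} --y--> {1, 2, 3, 4}  [new]
{0, 1, 2, 4} --x--> {0, 1, 2, 3, 4}  [seen]
{0, 1, 2, 4} --y--> {0, 1, 2, 3, 4}  [seen]
{1, 2, 3, 4} --x--> {0, 1, 2, 3, 4}  [seen]
{1, 2, 3, 4} --y--> {0, 1, 2, 3, 4}  [seen]
Reachable DFA states: {0}, {4}, {0, 1, 2, 3, 4}, {0, 1, 3}, {2}, {0, 1, 2}, {1, 2}, {0, 1, 2, 4}, {1, 2, 3, 4}.

9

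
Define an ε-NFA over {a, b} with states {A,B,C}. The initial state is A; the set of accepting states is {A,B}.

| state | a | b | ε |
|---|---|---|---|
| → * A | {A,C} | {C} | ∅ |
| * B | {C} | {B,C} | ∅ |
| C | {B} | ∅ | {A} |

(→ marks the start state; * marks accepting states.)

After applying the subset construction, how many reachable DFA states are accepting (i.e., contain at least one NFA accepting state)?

Start state of the DFA: {A} (ε-closure of the NFA start).
{A} --a--> {A,C}  [new]
{A} --b--> {A,C}  [seen]
{A,C} --a--> {A,B,C}  [new]
{A,C} --b--> {A,C}  [seen]
{A,B,C} --a--> {A,B,C}  [seen]
{A,B,C} --b--> {A,B,C}  [seen]
Reachable DFA states: {A}, {A,C}, {A,B,C}.
Accepting DFA states (contain an NFA accepting state): {A}, {A,C}, {A,B,C}.

3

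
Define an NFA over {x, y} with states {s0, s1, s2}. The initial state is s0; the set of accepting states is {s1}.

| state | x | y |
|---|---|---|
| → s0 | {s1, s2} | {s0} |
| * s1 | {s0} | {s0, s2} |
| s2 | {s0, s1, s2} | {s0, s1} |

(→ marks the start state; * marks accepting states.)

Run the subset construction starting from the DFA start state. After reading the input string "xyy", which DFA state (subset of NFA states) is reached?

{s0, s1, s2}

Start: {s0}.
δ(s0,x) = {s1, s2}.
Union: {s1, s2}.
After x: {s1, s2}.
δ(s1,y) = {s0, s2}; δ(s2,y) = {s0, s1}.
Union: {s0, s1, s2}.
After y: {s0, s1, s2}.
δ(s0,y) = {s0}; δ(s1,y) = {s0, s2}; δ(s2,y) = {s0, s1}.
Union: {s0, s1, s2}.
After y: {s0, s1, s2}.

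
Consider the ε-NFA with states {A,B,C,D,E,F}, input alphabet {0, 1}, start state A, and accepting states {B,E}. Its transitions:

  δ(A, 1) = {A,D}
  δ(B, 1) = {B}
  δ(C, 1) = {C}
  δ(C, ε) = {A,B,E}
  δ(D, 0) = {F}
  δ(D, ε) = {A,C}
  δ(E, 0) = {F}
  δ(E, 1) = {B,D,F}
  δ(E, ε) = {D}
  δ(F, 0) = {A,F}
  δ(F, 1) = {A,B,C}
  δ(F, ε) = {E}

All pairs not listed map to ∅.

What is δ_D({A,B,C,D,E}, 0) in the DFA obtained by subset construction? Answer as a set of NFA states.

{A,B,C,D,E,F}

δ(A,0) = ∅; δ(B,0) = ∅; δ(C,0) = ∅; δ(D,0) = {F}; δ(E,0) = {F}.
Union: {F}.
ε-closure gives {A,B,C,D,E,F}.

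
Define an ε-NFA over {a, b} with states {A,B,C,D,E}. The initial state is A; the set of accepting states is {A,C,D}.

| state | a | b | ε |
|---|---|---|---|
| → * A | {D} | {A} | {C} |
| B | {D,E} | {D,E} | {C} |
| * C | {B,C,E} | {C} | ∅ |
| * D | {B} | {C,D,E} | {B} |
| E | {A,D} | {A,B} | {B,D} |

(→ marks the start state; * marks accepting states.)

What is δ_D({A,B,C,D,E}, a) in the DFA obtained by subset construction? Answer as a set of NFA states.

δ(A,a) = {D}; δ(B,a) = {D,E}; δ(C,a) = {B,C,E}; δ(D,a) = {B}; δ(E,a) = {A,D}.
Union: {A,B,C,D,E}.

{A,B,C,D,E}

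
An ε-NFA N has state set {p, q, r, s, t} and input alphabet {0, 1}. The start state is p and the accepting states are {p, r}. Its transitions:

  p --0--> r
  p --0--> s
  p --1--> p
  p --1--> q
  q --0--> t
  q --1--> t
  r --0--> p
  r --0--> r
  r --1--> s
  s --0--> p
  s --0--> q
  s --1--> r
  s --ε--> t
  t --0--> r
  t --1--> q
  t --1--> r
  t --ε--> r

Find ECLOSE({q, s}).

Begin with {q, s}.
s →ε {t}; add t.
t →ε {r}; add r.
ε-closure = {q, r, s, t}.

{q, r, s, t}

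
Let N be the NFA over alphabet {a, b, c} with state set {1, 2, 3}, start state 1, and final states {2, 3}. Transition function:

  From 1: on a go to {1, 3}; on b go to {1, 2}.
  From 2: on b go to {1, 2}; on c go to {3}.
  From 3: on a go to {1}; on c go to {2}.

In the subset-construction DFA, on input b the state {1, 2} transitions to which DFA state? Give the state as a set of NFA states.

{1, 2}

δ(1,b) = {1, 2}; δ(2,b) = {1, 2}.
Union: {1, 2}.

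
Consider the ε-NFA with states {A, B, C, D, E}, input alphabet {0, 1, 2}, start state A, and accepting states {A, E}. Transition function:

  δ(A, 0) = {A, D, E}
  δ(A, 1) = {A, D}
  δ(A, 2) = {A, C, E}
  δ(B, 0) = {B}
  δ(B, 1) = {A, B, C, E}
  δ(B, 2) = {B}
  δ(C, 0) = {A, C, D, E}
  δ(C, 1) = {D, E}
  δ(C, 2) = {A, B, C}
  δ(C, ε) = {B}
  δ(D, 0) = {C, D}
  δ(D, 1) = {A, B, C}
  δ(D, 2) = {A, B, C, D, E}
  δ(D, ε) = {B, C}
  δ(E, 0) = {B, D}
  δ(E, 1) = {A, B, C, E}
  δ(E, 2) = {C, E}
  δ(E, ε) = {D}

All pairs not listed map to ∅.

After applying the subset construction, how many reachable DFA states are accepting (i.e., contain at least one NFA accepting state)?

3

Start state of the DFA: {A} (ε-closure of the NFA start).
{A} --0--> {A, B, C, D, E}  [new]
{A} --1--> {A, B, C, D}  [new]
{A} --2--> {A, B, C, D, E}  [seen]
{A, B, C, D, E} --0--> {A, B, C, D, E}  [seen]
{A, B, C, D, E} --1--> {A, B, C, D, E}  [seen]
{A, B, C, D, E} --2--> {A, B, C, D, E}  [seen]
{A, B, C, D} --0--> {A, B, C, D, E}  [seen]
{A, B, C, D} --1--> {A, B, C, D, E}  [seen]
{A, B, C, D} --2--> {A, B, C, D, E}  [seen]
Reachable DFA states: {A}, {A, B, C, D, E}, {A, B, C, D}.
Accepting DFA states (contain an NFA accepting state): {A}, {A, B, C, D, E}, {A, B, C, D}.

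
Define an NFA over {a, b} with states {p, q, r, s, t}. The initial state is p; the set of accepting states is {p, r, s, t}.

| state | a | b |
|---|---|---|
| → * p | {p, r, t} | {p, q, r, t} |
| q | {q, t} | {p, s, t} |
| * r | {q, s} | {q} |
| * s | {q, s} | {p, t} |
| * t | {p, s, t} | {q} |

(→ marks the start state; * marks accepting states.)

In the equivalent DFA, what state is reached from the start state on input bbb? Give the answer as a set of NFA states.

{p, q, r, s, t}

Start: {p}.
δ(p,b) = {p, q, r, t}.
Union: {p, q, r, t}.
After b: {p, q, r, t}.
δ(p,b) = {p, q, r, t}; δ(q,b) = {p, s, t}; δ(r,b) = {q}; δ(t,b) = {q}.
Union: {p, q, r, s, t}.
After b: {p, q, r, s, t}.
δ(p,b) = {p, q, r, t}; δ(q,b) = {p, s, t}; δ(r,b) = {q}; δ(s,b) = {p, t}; δ(t,b) = {q}.
Union: {p, q, r, s, t}.
After b: {p, q, r, s, t}.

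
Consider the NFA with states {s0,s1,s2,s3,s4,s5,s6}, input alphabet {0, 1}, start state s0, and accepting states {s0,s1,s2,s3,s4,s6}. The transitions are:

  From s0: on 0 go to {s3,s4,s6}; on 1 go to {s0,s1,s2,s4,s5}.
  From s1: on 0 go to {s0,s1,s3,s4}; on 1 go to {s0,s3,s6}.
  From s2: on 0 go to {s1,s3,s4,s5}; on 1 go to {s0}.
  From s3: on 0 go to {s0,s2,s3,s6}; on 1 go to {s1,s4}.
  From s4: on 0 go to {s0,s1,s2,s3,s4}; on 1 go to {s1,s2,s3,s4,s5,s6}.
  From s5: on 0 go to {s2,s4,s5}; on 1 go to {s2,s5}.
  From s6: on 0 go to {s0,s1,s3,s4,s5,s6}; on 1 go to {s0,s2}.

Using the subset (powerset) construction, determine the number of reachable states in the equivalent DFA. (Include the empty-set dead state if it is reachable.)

4

Start state of the DFA: {s0}.
{s0} --0--> {s3,s4,s6}  [new]
{s0} --1--> {s0,s1,s2,s4,s5}  [new]
{s3,s4,s6} --0--> {s0,s1,s2,s3,s4,s5,s6}  [new]
{s3,s4,s6} --1--> {s0,s1,s2,s3,s4,s5,s6}  [seen]
{s0,s1,s2,s4,s5} --0--> {s0,s1,s2,s3,s4,s5,s6}  [seen]
{s0,s1,s2,s4,s5} --1--> {s0,s1,s2,s3,s4,s5,s6}  [seen]
{s0,s1,s2,s3,s4,s5,s6} --0--> {s0,s1,s2,s3,s4,s5,s6}  [seen]
{s0,s1,s2,s3,s4,s5,s6} --1--> {s0,s1,s2,s3,s4,s5,s6}  [seen]
Reachable DFA states: {s0}, {s3,s4,s6}, {s0,s1,s2,s4,s5}, {s0,s1,s2,s3,s4,s5,s6}.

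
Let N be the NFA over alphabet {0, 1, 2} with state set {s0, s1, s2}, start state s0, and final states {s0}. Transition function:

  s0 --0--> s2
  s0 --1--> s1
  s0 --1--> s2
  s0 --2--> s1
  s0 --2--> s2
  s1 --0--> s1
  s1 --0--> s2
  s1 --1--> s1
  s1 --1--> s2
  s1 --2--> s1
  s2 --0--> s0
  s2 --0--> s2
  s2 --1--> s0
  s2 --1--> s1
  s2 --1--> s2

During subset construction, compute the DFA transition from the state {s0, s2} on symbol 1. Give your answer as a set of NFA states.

δ(s0,1) = {s1, s2}; δ(s2,1) = {s0, s1, s2}.
Union: {s0, s1, s2}.

{s0, s1, s2}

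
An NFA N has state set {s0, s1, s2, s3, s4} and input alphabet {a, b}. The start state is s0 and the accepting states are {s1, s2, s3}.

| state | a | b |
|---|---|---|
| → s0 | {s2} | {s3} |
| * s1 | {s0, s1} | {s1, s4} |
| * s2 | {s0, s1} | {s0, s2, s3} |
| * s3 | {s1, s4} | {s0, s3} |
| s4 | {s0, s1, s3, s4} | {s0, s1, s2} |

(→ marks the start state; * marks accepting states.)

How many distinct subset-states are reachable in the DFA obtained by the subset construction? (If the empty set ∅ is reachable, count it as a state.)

13

Start state of the DFA: {s0}.
{s0} --a--> {s2}  [new]
{s0} --b--> {s3}  [new]
{s2} --a--> {s0, s1}  [new]
{s2} --b--> {s0, s2, s3}  [new]
{s3} --a--> {s1, s4}  [new]
{s3} --b--> {s0, s3}  [new]
{s0, s1} --a--> {s0, s1, s2}  [new]
{s0, s1} --b--> {s1, s3, s4}  [new]
{s0, s2, s3} --a--> {s0, s1, s2, s4}  [new]
{s0, s2, s3} --b--> {s0, s2, s3}  [seen]
{s1, s4} --a--> {s0, s1, s3, s4}  [new]
{s1, s4} --b--> {s0, s1, s2, s4}  [seen]
{s0, s3} --a--> {s1, s2, s4}  [new]
{s0, s3} --b--> {s0, s3}  [seen]
{s0, s1, s2} --a--> {s0, s1, s2}  [seen]
{s0, s1, s2} --b--> {s0, s1, s2, s3, s4}  [new]
{s1, s3, s4} --a--> {s0, s1, s3, s4}  [seen]
{s1, s3, s4} --b--> {s0, s1, s2, s3, s4}  [seen]
{s0, s1, s2, s4} --a--> {s0, s1, s2, s3, s4}  [seen]
{s0, s1, s2, s4} --b--> {s0, s1, s2, s3, s4}  [seen]
{s0, s1, s3, s4} --a--> {s0, s1, s2, s3, s4}  [seen]
{s0, s1, s3, s4} --b--> {s0, s1, s2, s3, s4}  [seen]
{s1, s2, s4} --a--> {s0, s1, s3, s4}  [seen]
{s1, s2, s4} --b--> {s0, s1, s2, s3, s4}  [seen]
{s0, s1, s2, s3, s4} --a--> {s0, s1, s2, s3, s4}  [seen]
{s0, s1, s2, s3, s4} --b--> {s0, s1, s2, s3, s4}  [seen]
Reachable DFA states: {s0}, {s2}, {s3}, {s0, s1}, {s0, s2, s3}, {s1, s4}, {s0, s3}, {s0, s1, s2}, {s1, s3, s4}, {s0, s1, s2, s4}, {s0, s1, s3, s4}, {s1, s2, s4}, {s0, s1, s2, s3, s4}.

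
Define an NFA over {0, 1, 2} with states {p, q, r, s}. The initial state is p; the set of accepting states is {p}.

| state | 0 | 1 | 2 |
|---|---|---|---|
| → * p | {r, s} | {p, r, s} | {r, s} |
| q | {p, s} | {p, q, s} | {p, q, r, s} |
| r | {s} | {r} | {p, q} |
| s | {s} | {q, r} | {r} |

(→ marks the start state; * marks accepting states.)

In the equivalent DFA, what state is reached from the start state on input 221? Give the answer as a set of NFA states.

Start: {p}.
δ(p,2) = {r, s}.
Union: {r, s}.
After 2: {r, s}.
δ(r,2) = {p, q}; δ(s,2) = {r}.
Union: {p, q, r}.
After 2: {p, q, r}.
δ(p,1) = {p, r, s}; δ(q,1) = {p, q, s}; δ(r,1) = {r}.
Union: {p, q, r, s}.
After 1: {p, q, r, s}.

{p, q, r, s}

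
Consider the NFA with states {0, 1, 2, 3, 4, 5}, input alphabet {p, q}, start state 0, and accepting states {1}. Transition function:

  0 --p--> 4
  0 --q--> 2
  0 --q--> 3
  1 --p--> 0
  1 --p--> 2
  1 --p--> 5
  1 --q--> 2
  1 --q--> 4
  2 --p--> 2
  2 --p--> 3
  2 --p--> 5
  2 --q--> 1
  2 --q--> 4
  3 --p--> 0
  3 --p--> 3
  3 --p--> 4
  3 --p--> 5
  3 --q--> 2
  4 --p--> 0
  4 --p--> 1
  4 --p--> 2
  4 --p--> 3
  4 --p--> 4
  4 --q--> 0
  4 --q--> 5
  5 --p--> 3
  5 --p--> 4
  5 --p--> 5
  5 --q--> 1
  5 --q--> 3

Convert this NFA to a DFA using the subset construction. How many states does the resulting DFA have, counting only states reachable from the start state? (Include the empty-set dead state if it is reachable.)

13

Start state of the DFA: {0}.
{0} --p--> {4}  [new]
{0} --q--> {2, 3}  [new]
{4} --p--> {0, 1, 2, 3, 4}  [new]
{4} --q--> {0, 5}  [new]
{2, 3} --p--> {0, 2, 3, 4, 5}  [new]
{2, 3} --q--> {1, 2, 4}  [new]
{0, 1, 2, 3, 4} --p--> {0, 1, 2, 3, 4, 5}  [new]
{0, 1, 2, 3, 4} --q--> {0, 1, 2, 3, 4, 5}  [seen]
{0, 5} --p--> {3, 4, 5}  [new]
{0, 5} --q--> {1, 2, 3}  [new]
{0, 2, 3, 4, 5} --p--> {0, 1, 2, 3, 4, 5}  [seen]
{0, 2, 3, 4, 5} --q--> {0, 1, 2, 3, 4, 5}  [seen]
{1, 2, 4} --p--> {0, 1, 2, 3, 4, 5}  [seen]
{1, 2, 4} --q--> {0, 1, 2, 4, 5}  [new]
{0, 1, 2, 3, 4, 5} --p--> {0, 1, 2, 3, 4, 5}  [seen]
{0, 1, 2, 3, 4, 5} --q--> {0, 1, 2, 3, 4, 5}  [seen]
{3, 4, 5} --p--> {0, 1, 2, 3, 4, 5}  [seen]
{3, 4, 5} --q--> {0, 1, 2, 3, 5}  [new]
{1, 2, 3} --p--> {0, 2, 3, 4, 5}  [seen]
{1, 2, 3} --q--> {1, 2, 4}  [seen]
{0, 1, 2, 4, 5} --p--> {0, 1, 2, 3, 4, 5}  [seen]
{0, 1, 2, 4, 5} --q--> {0, 1, 2, 3, 4, 5}  [seen]
{0, 1, 2, 3, 5} --p--> {0, 2, 3, 4, 5}  [seen]
{0, 1, 2, 3, 5} --q--> {1, 2, 3, 4}  [new]
{1, 2, 3, 4} --p--> {0, 1, 2, 3, 4, 5}  [seen]
{1, 2, 3, 4} --q--> {0, 1, 2, 4, 5}  [seen]
Reachable DFA states: {0}, {4}, {2, 3}, {0, 1, 2, 3, 4}, {0, 5}, {0, 2, 3, 4, 5}, {1, 2, 4}, {0, 1, 2, 3, 4, 5}, {3, 4, 5}, {1, 2, 3}, {0, 1, 2, 4, 5}, {0, 1, 2, 3, 5}, {1, 2, 3, 4}.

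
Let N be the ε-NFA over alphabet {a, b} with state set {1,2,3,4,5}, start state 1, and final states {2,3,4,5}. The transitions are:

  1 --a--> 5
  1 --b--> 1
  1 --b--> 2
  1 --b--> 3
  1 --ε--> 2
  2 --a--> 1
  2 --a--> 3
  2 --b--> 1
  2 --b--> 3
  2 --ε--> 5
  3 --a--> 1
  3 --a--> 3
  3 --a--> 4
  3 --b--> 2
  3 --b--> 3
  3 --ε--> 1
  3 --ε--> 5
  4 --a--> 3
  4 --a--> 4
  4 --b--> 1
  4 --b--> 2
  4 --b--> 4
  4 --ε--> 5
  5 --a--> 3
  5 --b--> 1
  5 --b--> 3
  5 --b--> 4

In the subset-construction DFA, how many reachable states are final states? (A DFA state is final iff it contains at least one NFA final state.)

Start state of the DFA: {1,2,5} (ε-closure of the NFA start).
{1,2,5} --a--> {1,2,3,5}  [new]
{1,2,5} --b--> {1,2,3,4,5}  [new]
{1,2,3,5} --a--> {1,2,3,4,5}  [seen]
{1,2,3,5} --b--> {1,2,3,4,5}  [seen]
{1,2,3,4,5} --a--> {1,2,3,4,5}  [seen]
{1,2,3,4,5} --b--> {1,2,3,4,5}  [seen]
Reachable DFA states: {1,2,5}, {1,2,3,5}, {1,2,3,4,5}.
Accepting DFA states (contain an NFA accepting state): {1,2,5}, {1,2,3,5}, {1,2,3,4,5}.

3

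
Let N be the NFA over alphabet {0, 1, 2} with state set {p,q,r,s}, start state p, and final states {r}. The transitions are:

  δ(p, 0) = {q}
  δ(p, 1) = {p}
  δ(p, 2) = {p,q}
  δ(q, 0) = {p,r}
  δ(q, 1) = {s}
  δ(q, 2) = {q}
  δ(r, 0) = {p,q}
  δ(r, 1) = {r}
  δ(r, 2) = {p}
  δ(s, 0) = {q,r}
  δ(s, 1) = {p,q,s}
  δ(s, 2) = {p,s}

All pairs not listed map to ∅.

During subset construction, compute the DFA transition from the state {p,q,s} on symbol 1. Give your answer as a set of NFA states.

δ(p,1) = {p}; δ(q,1) = {s}; δ(s,1) = {p,q,s}.
Union: {p,q,s}.

{p,q,s}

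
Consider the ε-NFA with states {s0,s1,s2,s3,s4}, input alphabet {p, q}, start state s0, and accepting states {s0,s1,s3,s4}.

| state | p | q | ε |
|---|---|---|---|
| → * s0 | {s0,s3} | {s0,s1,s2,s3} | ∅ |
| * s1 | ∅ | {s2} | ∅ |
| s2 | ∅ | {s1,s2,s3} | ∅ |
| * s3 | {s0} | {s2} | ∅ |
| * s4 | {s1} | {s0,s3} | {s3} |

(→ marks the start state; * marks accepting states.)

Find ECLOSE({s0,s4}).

Begin with {s0,s4}.
s4 →ε {s3}; add s3.
ε-closure = {s0,s3,s4}.

{s0,s3,s4}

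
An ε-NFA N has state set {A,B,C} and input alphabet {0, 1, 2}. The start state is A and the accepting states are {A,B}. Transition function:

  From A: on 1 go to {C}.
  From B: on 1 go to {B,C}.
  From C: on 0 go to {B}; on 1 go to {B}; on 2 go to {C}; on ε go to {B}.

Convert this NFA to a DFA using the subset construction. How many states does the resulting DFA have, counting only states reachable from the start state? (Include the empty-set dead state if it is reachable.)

4

Start state of the DFA: {A} (ε-closure of the NFA start).
{A} --0--> ∅  [new]
{A} --1--> {B,C}  [new]
{A} --2--> ∅  [seen]
∅ --0--> ∅  [seen]
∅ --1--> ∅  [seen]
∅ --2--> ∅  [seen]
{B,C} --0--> {B}  [new]
{B,C} --1--> {B,C}  [seen]
{B,C} --2--> {B,C}  [seen]
{B} --0--> ∅  [seen]
{B} --1--> {B,C}  [seen]
{B} --2--> ∅  [seen]
Reachable DFA states: {A}, ∅, {B,C}, {B}.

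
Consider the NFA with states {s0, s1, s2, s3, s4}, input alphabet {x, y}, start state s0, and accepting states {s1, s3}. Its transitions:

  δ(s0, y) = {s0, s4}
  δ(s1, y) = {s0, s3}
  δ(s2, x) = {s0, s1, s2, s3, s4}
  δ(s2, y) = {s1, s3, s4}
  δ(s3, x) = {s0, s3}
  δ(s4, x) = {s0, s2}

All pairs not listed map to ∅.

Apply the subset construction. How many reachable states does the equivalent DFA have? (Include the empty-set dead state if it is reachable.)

Start state of the DFA: {s0}.
{s0} --x--> ∅  [new]
{s0} --y--> {s0, s4}  [new]
∅ --x--> ∅  [seen]
∅ --y--> ∅  [seen]
{s0, s4} --x--> {s0, s2}  [new]
{s0, s4} --y--> {s0, s4}  [seen]
{s0, s2} --x--> {s0, s1, s2, s3, s4}  [new]
{s0, s2} --y--> {s0, s1, s3, s4}  [new]
{s0, s1, s2, s3, s4} --x--> {s0, s1, s2, s3, s4}  [seen]
{s0, s1, s2, s3, s4} --y--> {s0, s1, s3, s4}  [seen]
{s0, s1, s3, s4} --x--> {s0, s2, s3}  [new]
{s0, s1, s3, s4} --y--> {s0, s3, s4}  [new]
{s0, s2, s3} --x--> {s0, s1, s2, s3, s4}  [seen]
{s0, s2, s3} --y--> {s0, s1, s3, s4}  [seen]
{s0, s3, s4} --x--> {s0, s2, s3}  [seen]
{s0, s3, s4} --y--> {s0, s4}  [seen]
Reachable DFA states: {s0}, ∅, {s0, s4}, {s0, s2}, {s0, s1, s2, s3, s4}, {s0, s1, s3, s4}, {s0, s2, s3}, {s0, s3, s4}.

8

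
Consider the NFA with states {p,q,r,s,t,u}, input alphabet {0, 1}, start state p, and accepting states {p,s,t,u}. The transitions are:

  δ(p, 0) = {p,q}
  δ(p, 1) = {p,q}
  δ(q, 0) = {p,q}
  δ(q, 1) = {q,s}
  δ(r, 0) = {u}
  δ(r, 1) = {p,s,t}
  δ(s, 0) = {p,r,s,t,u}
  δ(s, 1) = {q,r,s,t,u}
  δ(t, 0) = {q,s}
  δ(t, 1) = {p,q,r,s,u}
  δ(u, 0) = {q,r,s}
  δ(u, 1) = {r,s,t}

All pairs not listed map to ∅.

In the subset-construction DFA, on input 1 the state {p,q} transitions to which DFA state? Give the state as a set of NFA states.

δ(p,1) = {p,q}; δ(q,1) = {q,s}.
Union: {p,q,s}.

{p,q,s}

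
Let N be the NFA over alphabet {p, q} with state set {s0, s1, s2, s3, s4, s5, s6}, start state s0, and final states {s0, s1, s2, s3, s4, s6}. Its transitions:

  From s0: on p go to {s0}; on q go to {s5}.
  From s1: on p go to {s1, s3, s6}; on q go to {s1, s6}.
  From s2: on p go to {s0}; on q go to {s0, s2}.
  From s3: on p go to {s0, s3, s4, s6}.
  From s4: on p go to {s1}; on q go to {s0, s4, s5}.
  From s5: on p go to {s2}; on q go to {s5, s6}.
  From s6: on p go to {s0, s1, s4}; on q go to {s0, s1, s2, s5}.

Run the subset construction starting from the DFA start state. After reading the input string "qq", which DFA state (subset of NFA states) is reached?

{s5, s6}

Start: {s0}.
δ(s0,q) = {s5}.
Union: {s5}.
After q: {s5}.
δ(s5,q) = {s5, s6}.
Union: {s5, s6}.
After q: {s5, s6}.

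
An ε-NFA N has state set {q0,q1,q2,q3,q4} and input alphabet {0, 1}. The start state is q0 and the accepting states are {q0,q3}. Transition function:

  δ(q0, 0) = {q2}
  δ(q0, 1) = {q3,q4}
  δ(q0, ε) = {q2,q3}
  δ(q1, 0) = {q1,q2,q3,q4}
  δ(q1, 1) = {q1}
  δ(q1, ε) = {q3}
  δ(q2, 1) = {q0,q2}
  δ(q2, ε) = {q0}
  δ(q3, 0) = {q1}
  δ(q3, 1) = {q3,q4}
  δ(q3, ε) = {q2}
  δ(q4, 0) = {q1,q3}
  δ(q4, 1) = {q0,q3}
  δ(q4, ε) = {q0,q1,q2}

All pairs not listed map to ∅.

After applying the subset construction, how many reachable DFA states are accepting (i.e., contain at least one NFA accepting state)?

3

Start state of the DFA: {q0,q2,q3} (ε-closure of the NFA start).
{q0,q2,q3} --0--> {q0,q1,q2,q3}  [new]
{q0,q2,q3} --1--> {q0,q1,q2,q3,q4}  [new]
{q0,q1,q2,q3} --0--> {q0,q1,q2,q3,q4}  [seen]
{q0,q1,q2,q3} --1--> {q0,q1,q2,q3,q4}  [seen]
{q0,q1,q2,q3,q4} --0--> {q0,q1,q2,q3,q4}  [seen]
{q0,q1,q2,q3,q4} --1--> {q0,q1,q2,q3,q4}  [seen]
Reachable DFA states: {q0,q2,q3}, {q0,q1,q2,q3}, {q0,q1,q2,q3,q4}.
Accepting DFA states (contain an NFA accepting state): {q0,q2,q3}, {q0,q1,q2,q3}, {q0,q1,q2,q3,q4}.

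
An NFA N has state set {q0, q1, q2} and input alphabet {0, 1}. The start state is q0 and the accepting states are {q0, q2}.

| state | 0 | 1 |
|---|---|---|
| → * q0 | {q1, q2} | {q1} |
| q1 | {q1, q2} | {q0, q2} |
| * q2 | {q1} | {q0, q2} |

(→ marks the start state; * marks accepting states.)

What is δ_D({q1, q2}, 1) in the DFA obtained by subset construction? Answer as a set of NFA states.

{q0, q2}

δ(q1,1) = {q0, q2}; δ(q2,1) = {q0, q2}.
Union: {q0, q2}.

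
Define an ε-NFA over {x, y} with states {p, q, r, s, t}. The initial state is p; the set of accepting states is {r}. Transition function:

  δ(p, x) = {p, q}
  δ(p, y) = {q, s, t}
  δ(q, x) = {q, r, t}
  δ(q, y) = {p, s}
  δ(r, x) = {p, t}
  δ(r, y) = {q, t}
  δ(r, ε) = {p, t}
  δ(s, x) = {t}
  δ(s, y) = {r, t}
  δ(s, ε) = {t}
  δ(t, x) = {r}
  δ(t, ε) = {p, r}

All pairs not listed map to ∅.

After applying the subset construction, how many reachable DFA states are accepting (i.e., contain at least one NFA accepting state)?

Start state of the DFA: {p} (ε-closure of the NFA start).
{p} --x--> {p, q}  [new]
{p} --y--> {p, q, r, s, t}  [new]
{p, q} --x--> {p, q, r, t}  [new]
{p, q} --y--> {p, q, r, s, t}  [seen]
{p, q, r, s, t} --x--> {p, q, r, t}  [seen]
{p, q, r, s, t} --y--> {p, q, r, s, t}  [seen]
{p, q, r, t} --x--> {p, q, r, t}  [seen]
{p, q, r, t} --y--> {p, q, r, s, t}  [seen]
Reachable DFA states: {p}, {p, q}, {p, q, r, s, t}, {p, q, r, t}.
Accepting DFA states (contain an NFA accepting state): {p, q, r, s, t}, {p, q, r, t}.

2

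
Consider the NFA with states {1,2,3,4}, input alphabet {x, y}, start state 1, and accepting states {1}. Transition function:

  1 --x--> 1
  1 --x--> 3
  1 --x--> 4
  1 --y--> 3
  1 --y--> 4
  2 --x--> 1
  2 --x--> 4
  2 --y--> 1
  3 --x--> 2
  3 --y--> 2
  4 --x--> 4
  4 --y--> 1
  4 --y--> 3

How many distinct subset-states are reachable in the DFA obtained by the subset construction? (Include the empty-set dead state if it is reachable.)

Start state of the DFA: {1}.
{1} --x--> {1,3,4}  [new]
{1} --y--> {3,4}  [new]
{1,3,4} --x--> {1,2,3,4}  [new]
{1,3,4} --y--> {1,2,3,4}  [seen]
{3,4} --x--> {2,4}  [new]
{3,4} --y--> {1,2,3}  [new]
{1,2,3,4} --x--> {1,2,3,4}  [seen]
{1,2,3,4} --y--> {1,2,3,4}  [seen]
{2,4} --x--> {1,4}  [new]
{2,4} --y--> {1,3}  [new]
{1,2,3} --x--> {1,2,3,4}  [seen]
{1,2,3} --y--> {1,2,3,4}  [seen]
{1,4} --x--> {1,3,4}  [seen]
{1,4} --y--> {1,3,4}  [seen]
{1,3} --x--> {1,2,3,4}  [seen]
{1,3} --y--> {2,3,4}  [new]
{2,3,4} --x--> {1,2,4}  [new]
{2,3,4} --y--> {1,2,3}  [seen]
{1,2,4} --x--> {1,3,4}  [seen]
{1,2,4} --y--> {1,3,4}  [seen]
Reachable DFA states: {1}, {1,3,4}, {3,4}, {1,2,3,4}, {2,4}, {1,2,3}, {1,4}, {1,3}, {2,3,4}, {1,2,4}.

10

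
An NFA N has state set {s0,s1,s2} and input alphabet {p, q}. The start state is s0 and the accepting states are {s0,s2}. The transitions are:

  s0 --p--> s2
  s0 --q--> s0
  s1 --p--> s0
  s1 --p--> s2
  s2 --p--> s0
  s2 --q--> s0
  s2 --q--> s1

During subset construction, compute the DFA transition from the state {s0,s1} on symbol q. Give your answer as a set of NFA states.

{s0}

δ(s0,q) = {s0}; δ(s1,q) = ∅.
Union: {s0}.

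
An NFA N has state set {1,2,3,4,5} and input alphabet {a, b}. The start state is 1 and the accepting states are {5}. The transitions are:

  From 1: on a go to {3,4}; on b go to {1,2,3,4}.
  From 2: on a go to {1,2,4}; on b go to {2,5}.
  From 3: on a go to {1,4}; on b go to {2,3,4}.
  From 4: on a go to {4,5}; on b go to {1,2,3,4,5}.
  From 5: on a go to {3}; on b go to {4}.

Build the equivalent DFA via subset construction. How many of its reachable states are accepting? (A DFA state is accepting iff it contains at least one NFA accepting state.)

4

Start state of the DFA: {1}.
{1} --a--> {3,4}  [new]
{1} --b--> {1,2,3,4}  [new]
{3,4} --a--> {1,4,5}  [new]
{3,4} --b--> {1,2,3,4,5}  [new]
{1,2,3,4} --a--> {1,2,3,4,5}  [seen]
{1,2,3,4} --b--> {1,2,3,4,5}  [seen]
{1,4,5} --a--> {3,4,5}  [new]
{1,4,5} --b--> {1,2,3,4,5}  [seen]
{1,2,3,4,5} --a--> {1,2,3,4,5}  [seen]
{1,2,3,4,5} --b--> {1,2,3,4,5}  [seen]
{3,4,5} --a--> {1,3,4,5}  [new]
{3,4,5} --b--> {1,2,3,4,5}  [seen]
{1,3,4,5} --a--> {1,3,4,5}  [seen]
{1,3,4,5} --b--> {1,2,3,4,5}  [seen]
Reachable DFA states: {1}, {3,4}, {1,2,3,4}, {1,4,5}, {1,2,3,4,5}, {3,4,5}, {1,3,4,5}.
Accepting DFA states (contain an NFA accepting state): {1,4,5}, {1,2,3,4,5}, {3,4,5}, {1,3,4,5}.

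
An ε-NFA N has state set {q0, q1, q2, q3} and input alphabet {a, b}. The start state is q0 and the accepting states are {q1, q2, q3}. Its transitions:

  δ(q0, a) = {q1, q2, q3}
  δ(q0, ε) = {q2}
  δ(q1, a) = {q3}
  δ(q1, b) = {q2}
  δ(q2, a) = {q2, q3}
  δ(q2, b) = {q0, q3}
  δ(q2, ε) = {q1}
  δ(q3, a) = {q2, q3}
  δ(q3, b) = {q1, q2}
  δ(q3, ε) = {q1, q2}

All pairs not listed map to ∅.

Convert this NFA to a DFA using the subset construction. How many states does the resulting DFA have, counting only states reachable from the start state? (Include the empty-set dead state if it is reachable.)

Start state of the DFA: {q0, q1, q2} (ε-closure of the NFA start).
{q0, q1, q2} --a--> {q1, q2, q3}  [new]
{q0, q1, q2} --b--> {q0, q1, q2, q3}  [new]
{q1, q2, q3} --a--> {q1, q2, q3}  [seen]
{q1, q2, q3} --b--> {q0, q1, q2, q3}  [seen]
{q0, q1, q2, q3} --a--> {q1, q2, q3}  [seen]
{q0, q1, q2, q3} --b--> {q0, q1, q2, q3}  [seen]
Reachable DFA states: {q0, q1, q2}, {q1, q2, q3}, {q0, q1, q2, q3}.

3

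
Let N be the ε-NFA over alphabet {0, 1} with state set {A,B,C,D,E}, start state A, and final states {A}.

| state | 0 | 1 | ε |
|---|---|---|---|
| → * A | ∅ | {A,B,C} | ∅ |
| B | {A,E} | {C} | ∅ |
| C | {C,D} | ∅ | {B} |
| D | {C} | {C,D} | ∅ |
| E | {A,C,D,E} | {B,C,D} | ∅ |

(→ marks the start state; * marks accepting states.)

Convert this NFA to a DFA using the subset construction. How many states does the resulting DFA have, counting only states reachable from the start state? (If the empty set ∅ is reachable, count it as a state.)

5

Start state of the DFA: {A} (ε-closure of the NFA start).
{A} --0--> ∅  [new]
{A} --1--> {A,B,C}  [new]
∅ --0--> ∅  [seen]
∅ --1--> ∅  [seen]
{A,B,C} --0--> {A,B,C,D,E}  [new]
{A,B,C} --1--> {A,B,C}  [seen]
{A,B,C,D,E} --0--> {A,B,C,D,E}  [seen]
{A,B,C,D,E} --1--> {A,B,C,D}  [new]
{A,B,C,D} --0--> {A,B,C,D,E}  [seen]
{A,B,C,D} --1--> {A,B,C,D}  [seen]
Reachable DFA states: {A}, ∅, {A,B,C}, {A,B,C,D,E}, {A,B,C,D}.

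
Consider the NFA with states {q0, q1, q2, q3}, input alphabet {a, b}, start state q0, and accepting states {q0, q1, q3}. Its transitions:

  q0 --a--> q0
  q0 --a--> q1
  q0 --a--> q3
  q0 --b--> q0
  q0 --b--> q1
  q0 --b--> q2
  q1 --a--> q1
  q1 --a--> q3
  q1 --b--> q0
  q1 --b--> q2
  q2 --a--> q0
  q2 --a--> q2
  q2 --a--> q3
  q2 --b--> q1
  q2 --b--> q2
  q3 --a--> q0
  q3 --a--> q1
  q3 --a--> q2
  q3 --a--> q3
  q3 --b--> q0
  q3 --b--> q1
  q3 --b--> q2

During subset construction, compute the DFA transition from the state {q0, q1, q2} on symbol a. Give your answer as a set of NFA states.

{q0, q1, q2, q3}

δ(q0,a) = {q0, q1, q3}; δ(q1,a) = {q1, q3}; δ(q2,a) = {q0, q2, q3}.
Union: {q0, q1, q2, q3}.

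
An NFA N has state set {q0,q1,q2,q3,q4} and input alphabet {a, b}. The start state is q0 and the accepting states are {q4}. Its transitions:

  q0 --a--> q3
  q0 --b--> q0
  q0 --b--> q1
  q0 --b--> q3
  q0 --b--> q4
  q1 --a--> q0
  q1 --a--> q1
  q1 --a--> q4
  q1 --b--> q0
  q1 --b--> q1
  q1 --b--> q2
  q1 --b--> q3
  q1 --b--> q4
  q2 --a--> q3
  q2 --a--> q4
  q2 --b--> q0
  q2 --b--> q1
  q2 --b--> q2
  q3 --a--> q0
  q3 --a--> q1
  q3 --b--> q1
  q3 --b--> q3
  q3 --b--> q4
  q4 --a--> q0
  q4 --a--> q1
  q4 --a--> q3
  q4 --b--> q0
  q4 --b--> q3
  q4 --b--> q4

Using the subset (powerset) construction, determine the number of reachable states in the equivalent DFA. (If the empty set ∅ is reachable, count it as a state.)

6

Start state of the DFA: {q0}.
{q0} --a--> {q3}  [new]
{q0} --b--> {q0,q1,q3,q4}  [new]
{q3} --a--> {q0,q1}  [new]
{q3} --b--> {q1,q3,q4}  [new]
{q0,q1,q3,q4} --a--> {q0,q1,q3,q4}  [seen]
{q0,q1,q3,q4} --b--> {q0,q1,q2,q3,q4}  [new]
{q0,q1} --a--> {q0,q1,q3,q4}  [seen]
{q0,q1} --b--> {q0,q1,q2,q3,q4}  [seen]
{q1,q3,q4} --a--> {q0,q1,q3,q4}  [seen]
{q1,q3,q4} --b--> {q0,q1,q2,q3,q4}  [seen]
{q0,q1,q2,q3,q4} --a--> {q0,q1,q3,q4}  [seen]
{q0,q1,q2,q3,q4} --b--> {q0,q1,q2,q3,q4}  [seen]
Reachable DFA states: {q0}, {q3}, {q0,q1,q3,q4}, {q0,q1}, {q1,q3,q4}, {q0,q1,q2,q3,q4}.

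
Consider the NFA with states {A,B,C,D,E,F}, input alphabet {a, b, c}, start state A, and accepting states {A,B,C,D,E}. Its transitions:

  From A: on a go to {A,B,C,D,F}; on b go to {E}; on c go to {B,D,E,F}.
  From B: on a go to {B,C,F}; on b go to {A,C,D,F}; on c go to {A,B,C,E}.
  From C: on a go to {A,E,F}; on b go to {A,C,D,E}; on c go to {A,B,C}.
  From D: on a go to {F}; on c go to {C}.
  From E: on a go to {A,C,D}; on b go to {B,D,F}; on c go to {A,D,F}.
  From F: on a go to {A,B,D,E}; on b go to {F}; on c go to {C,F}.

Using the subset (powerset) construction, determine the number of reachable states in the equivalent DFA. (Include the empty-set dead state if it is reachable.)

Start state of the DFA: {A}.
{A} --a--> {A,B,C,D,F}  [new]
{A} --b--> {E}  [new]
{A} --c--> {B,D,E,F}  [new]
{A,B,C,D,F} --a--> {A,B,C,D,E,F}  [new]
{A,B,C,D,F} --b--> {A,C,D,E,F}  [new]
{A,B,C,D,F} --c--> {A,B,C,D,E,F}  [seen]
{E} --a--> {A,C,D}  [new]
{E} --b--> {B,D,F}  [new]
{E} --c--> {A,D,F}  [new]
{B,D,E,F} --a--> {A,B,C,D,E,F}  [seen]
{B,D,E,F} --b--> {A,B,C,D,F}  [seen]
{B,D,E,F} --c--> {A,B,C,D,E,F}  [seen]
{A,B,C,D,E,F} --a--> {A,B,C,D,E,F}  [seen]
{A,B,C,D,E,F} --b--> {A,B,C,D,E,F}  [seen]
{A,B,C,D,E,F} --c--> {A,B,C,D,E,F}  [seen]
{A,C,D,E,F} --a--> {A,B,C,D,E,F}  [seen]
{A,C,D,E,F} --b--> {A,B,C,D,E,F}  [seen]
{A,C,D,E,F} --c--> {A,B,C,D,E,F}  [seen]
{A,C,D} --a--> {A,B,C,D,E,F}  [seen]
{A,C,D} --b--> {A,C,D,E}  [new]
{A,C,D} --c--> {A,B,C,D,E,F}  [seen]
{B,D,F} --a--> {A,B,C,D,E,F}  [seen]
{B,D,F} --b--> {A,C,D,F}  [new]
{B,D,F} --c--> {A,B,C,E,F}  [new]
{A,D,F} --a--> {A,B,C,D,E,F}  [seen]
{A,D,F} --b--> {E,F}  [new]
{A,D,F} --c--> {B,C,D,E,F}  [new]
{A,C,D,E} --a--> {A,B,C,D,E,F}  [seen]
{A,C,D,E} --b--> {A,B,C,D,E,F}  [seen]
{A,C,D,E} --c--> {A,B,C,D,E,F}  [seen]
{A,C,D,F} --a--> {A,B,C,D,E,F}  [seen]
{A,C,D,F} --b--> {A,C,D,E,F}  [seen]
{A,C,D,F} --c--> {A,B,C,D,E,F}  [seen]
{A,B,C,E,F} --a--> {A,B,C,D,E,F}  [seen]
{A,B,C,E,F} --b--> {A,B,C,D,E,F}  [seen]
{A,B,C,E,F} --c--> {A,B,C,D,E,F}  [seen]
{E,F} --a--> {A,B,C,D,E}  [new]
{E,F} --b--> {B,D,F}  [seen]
{E,F} --c--> {A,C,D,F}  [seen]
{B,C,D,E,F} --a--> {A,B,C,D,E,F}  [seen]
{B,C,D,E,F} --b--> {A,B,C,D,E,F}  [seen]
{B,C,D,E,F} --c--> {A,B,C,D,E,F}  [seen]
{A,B,C,D,E} --a--> {A,B,C,D,E,F}  [seen]
{A,B,C,D,E} --b--> {A,B,C,D,E,F}  [seen]
{A,B,C,D,E} --c--> {A,B,C,D,E,F}  [seen]
Reachable DFA states: {A}, {A,B,C,D,F}, {E}, {B,D,E,F}, {A,B,C,D,E,F}, {A,C,D,E,F}, {A,C,D}, {B,D,F}, {A,D,F}, {A,C,D,E}, {A,C,D,F}, {A,B,C,E,F}, {E,F}, {B,C,D,E,F}, {A,B,C,D,E}.

15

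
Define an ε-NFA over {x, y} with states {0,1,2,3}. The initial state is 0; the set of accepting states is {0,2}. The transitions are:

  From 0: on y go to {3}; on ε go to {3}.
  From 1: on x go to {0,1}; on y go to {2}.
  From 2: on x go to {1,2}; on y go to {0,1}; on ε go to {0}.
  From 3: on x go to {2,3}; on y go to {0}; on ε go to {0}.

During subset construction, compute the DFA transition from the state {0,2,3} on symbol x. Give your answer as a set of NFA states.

δ(0,x) = ∅; δ(2,x) = {1,2}; δ(3,x) = {2,3}.
Union: {1,2,3}.
ε-closure gives {0,1,2,3}.

{0,1,2,3}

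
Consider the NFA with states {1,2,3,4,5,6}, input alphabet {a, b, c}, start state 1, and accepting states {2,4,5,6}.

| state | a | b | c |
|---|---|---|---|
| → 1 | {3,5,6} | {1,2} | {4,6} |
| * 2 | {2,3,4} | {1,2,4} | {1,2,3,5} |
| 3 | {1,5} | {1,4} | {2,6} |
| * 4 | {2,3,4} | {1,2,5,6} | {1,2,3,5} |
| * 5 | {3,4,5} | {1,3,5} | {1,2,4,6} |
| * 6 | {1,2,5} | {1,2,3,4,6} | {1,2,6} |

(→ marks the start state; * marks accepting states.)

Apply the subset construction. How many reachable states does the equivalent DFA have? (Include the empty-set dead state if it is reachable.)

Start state of the DFA: {1}.
{1} --a--> {3,5,6}  [new]
{1} --b--> {1,2}  [new]
{1} --c--> {4,6}  [new]
{3,5,6} --a--> {1,2,3,4,5}  [new]
{3,5,6} --b--> {1,2,3,4,5,6}  [new]
{3,5,6} --c--> {1,2,4,6}  [new]
{1,2} --a--> {2,3,4,5,6}  [new]
{1,2} --b--> {1,2,4}  [new]
{1,2} --c--> {1,2,3,4,5,6}  [seen]
{4,6} --a--> {1,2,3,4,5}  [seen]
{4,6} --b--> {1,2,3,4,5,6}  [seen]
{4,6} --c--> {1,2,3,5,6}  [new]
{1,2,3,4,5} --a--> {1,2,3,4,5,6}  [seen]
{1,2,3,4,5} --b--> {1,2,3,4,5,6}  [seen]
{1,2,3,4,5} --c--> {1,2,3,4,5,6}  [seen]
{1,2,3,4,5,6} --a--> {1,2,3,4,5,6}  [seen]
{1,2,3,4,5,6} --b--> {1,2,3,4,5,6}  [seen]
{1,2,3,4,5,6} --c--> {1,2,3,4,5,6}  [seen]
{1,2,4,6} --a--> {1,2,3,4,5,6}  [seen]
{1,2,4,6} --b--> {1,2,3,4,5,6}  [seen]
{1,2,4,6} --c--> {1,2,3,4,5,6}  [seen]
{2,3,4,5,6} --a--> {1,2,3,4,5}  [seen]
{2,3,4,5,6} --b--> {1,2,3,4,5,6}  [seen]
{2,3,4,5,6} --c--> {1,2,3,4,5,6}  [seen]
{1,2,4} --a--> {2,3,4,5,6}  [seen]
{1,2,4} --b--> {1,2,4,5,6}  [new]
{1,2,4} --c--> {1,2,3,4,5,6}  [seen]
{1,2,3,5,6} --a--> {1,2,3,4,5,6}  [seen]
{1,2,3,5,6} --b--> {1,2,3,4,5,6}  [seen]
{1,2,3,5,6} --c--> {1,2,3,4,5,6}  [seen]
{1,2,4,5,6} --a--> {1,2,3,4,5,6}  [seen]
{1,2,4,5,6} --b--> {1,2,3,4,5,6}  [seen]
{1,2,4,5,6} --c--> {1,2,3,4,5,6}  [seen]
Reachable DFA states: {1}, {3,5,6}, {1,2}, {4,6}, {1,2,3,4,5}, {1,2,3,4,5,6}, {1,2,4,6}, {2,3,4,5,6}, {1,2,4}, {1,2,3,5,6}, {1,2,4,5,6}.

11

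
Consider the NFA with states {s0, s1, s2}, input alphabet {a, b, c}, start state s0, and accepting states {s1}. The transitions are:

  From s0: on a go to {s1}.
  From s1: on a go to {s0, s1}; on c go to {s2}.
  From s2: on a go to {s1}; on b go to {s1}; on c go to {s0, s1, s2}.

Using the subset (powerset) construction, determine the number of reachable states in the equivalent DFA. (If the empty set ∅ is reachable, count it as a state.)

6

Start state of the DFA: {s0}.
{s0} --a--> {s1}  [new]
{s0} --b--> ∅  [new]
{s0} --c--> ∅  [seen]
{s1} --a--> {s0, s1}  [new]
{s1} --b--> ∅  [seen]
{s1} --c--> {s2}  [new]
∅ --a--> ∅  [seen]
∅ --b--> ∅  [seen]
∅ --c--> ∅  [seen]
{s0, s1} --a--> {s0, s1}  [seen]
{s0, s1} --b--> ∅  [seen]
{s0, s1} --c--> {s2}  [seen]
{s2} --a--> {s1}  [seen]
{s2} --b--> {s1}  [seen]
{s2} --c--> {s0, s1, s2}  [new]
{s0, s1, s2} --a--> {s0, s1}  [seen]
{s0, s1, s2} --b--> {s1}  [seen]
{s0, s1, s2} --c--> {s0, s1, s2}  [seen]
Reachable DFA states: {s0}, {s1}, ∅, {s0, s1}, {s2}, {s0, s1, s2}.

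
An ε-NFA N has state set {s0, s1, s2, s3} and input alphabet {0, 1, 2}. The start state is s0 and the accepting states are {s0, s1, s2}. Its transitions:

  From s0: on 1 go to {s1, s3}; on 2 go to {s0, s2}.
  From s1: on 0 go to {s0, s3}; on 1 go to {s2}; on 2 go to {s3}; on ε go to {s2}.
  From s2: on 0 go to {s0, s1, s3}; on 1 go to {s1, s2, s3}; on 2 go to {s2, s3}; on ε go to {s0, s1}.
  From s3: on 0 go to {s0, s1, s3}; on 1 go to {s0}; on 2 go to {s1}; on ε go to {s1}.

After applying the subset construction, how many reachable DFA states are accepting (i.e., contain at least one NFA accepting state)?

Start state of the DFA: {s0} (ε-closure of the NFA start).
{s0} --0--> ∅  [new]
{s0} --1--> {s0, s1, s2, s3}  [new]
{s0} --2--> {s0, s1, s2}  [new]
∅ --0--> ∅  [seen]
∅ --1--> ∅  [seen]
∅ --2--> ∅  [seen]
{s0, s1, s2, s3} --0--> {s0, s1, s2, s3}  [seen]
{s0, s1, s2, s3} --1--> {s0, s1, s2, s3}  [seen]
{s0, s1, s2, s3} --2--> {s0, s1, s2, s3}  [seen]
{s0, s1, s2} --0--> {s0, s1, s2, s3}  [seen]
{s0, s1, s2} --1--> {s0, s1, s2, s3}  [seen]
{s0, s1, s2} --2--> {s0, s1, s2, s3}  [seen]
Reachable DFA states: {s0}, ∅, {s0, s1, s2, s3}, {s0, s1, s2}.
Accepting DFA states (contain an NFA accepting state): {s0}, {s0, s1, s2, s3}, {s0, s1, s2}.

3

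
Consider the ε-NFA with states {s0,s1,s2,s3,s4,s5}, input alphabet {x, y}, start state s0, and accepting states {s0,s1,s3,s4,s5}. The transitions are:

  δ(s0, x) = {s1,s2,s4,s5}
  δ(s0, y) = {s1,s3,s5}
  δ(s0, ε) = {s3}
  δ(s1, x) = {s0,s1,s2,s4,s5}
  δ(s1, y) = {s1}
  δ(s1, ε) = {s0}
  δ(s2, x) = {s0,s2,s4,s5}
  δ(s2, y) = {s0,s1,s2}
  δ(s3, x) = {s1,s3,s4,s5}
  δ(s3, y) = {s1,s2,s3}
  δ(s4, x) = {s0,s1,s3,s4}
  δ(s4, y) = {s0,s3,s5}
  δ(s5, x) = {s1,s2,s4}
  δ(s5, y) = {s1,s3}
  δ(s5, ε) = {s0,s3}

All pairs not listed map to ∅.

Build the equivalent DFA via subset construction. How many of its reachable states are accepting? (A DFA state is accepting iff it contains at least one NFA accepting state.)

3

Start state of the DFA: {s0,s3} (ε-closure of the NFA start).
{s0,s3} --x--> {s0,s1,s2,s3,s4,s5}  [new]
{s0,s3} --y--> {s0,s1,s2,s3,s5}  [new]
{s0,s1,s2,s3,s4,s5} --x--> {s0,s1,s2,s3,s4,s5}  [seen]
{s0,s1,s2,s3,s4,s5} --y--> {s0,s1,s2,s3,s5}  [seen]
{s0,s1,s2,s3,s5} --x--> {s0,s1,s2,s3,s4,s5}  [seen]
{s0,s1,s2,s3,s5} --y--> {s0,s1,s2,s3,s5}  [seen]
Reachable DFA states: {s0,s3}, {s0,s1,s2,s3,s4,s5}, {s0,s1,s2,s3,s5}.
Accepting DFA states (contain an NFA accepting state): {s0,s3}, {s0,s1,s2,s3,s4,s5}, {s0,s1,s2,s3,s5}.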